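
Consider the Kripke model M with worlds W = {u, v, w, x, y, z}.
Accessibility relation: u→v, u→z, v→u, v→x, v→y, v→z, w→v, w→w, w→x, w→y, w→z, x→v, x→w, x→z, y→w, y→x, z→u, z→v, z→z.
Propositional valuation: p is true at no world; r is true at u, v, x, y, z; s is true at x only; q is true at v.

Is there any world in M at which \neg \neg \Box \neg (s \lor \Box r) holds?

Let φ = \neg \neg \Box \neg (s \lor \Box r). Evaluate φ at each world:
  u (successors {v, z}): φ is false.
  v (successors {u, x, y, z}): φ is false.
  w (successors {v, w, x, y, z}): φ is false.
  x (successors {v, w, z}): φ is false.
  y (successors {w, x}): φ is false.
  z (successors {u, v, z}): φ is false.
For instance, at x:
  At x: \neg \Box \neg (s \lor \Box r) is true, so \neg \neg \Box \neg (s \lor \Box r) is false.
    At x: \Box \neg (s \lor \Box r) is false, so \neg \Box \neg (s \lor \Box r) is true.
      At x: \Box \neg (s \lor \Box r) requires \neg (s \lor \Box r) at every successor {v, w, z}.
        \neg (s \lor \Box r) fails at v, so \Box \neg (s \lor \Box r) is false at x.

No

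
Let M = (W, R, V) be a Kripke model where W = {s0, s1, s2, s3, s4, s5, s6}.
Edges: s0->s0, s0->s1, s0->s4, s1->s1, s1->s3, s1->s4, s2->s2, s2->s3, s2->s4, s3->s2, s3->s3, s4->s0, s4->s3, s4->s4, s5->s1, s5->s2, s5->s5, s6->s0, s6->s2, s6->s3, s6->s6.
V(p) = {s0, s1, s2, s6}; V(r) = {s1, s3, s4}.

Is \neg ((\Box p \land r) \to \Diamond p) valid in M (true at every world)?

Recall that \Box ψ holds at a world iff ψ holds at every accessible world, and \Diamond ψ holds iff ψ holds at some accessible world.
Let φ = \neg ((\Box p \land r) \to \Diamond p). Evaluate φ at each world:
  s0 (successors {s0, s1, s4}): φ is false.
  s1 (successors {s1, s3, s4}): φ is false.
  s2 (successors {s2, s3, s4}): φ is false.
  s3 (successors {s2, s3}): φ is false.
  s4 (successors {s0, s3, s4}): φ is false.
  s5 (successors {s1, s2, s5}): φ is false.
  s6 (successors {s0, s2, s3, s6}): φ is false.
Detail at s0 (counterexample):
  At s0: (\Box p \land r) \to \Diamond p is true, so \neg ((\Box p \land r) \to \Diamond p) is false.
    At s0: \Box p \land r is false, \Diamond p is true, so (\Box p \land r) \to \Diamond p is true.
      At s0: \Box p is false, r is false, so \Box p \land r is false.
      At s0: \Diamond p requires p at some successor in {s0, s1, s4}.
        p holds at s0, so \Diamond p is true at s0.

No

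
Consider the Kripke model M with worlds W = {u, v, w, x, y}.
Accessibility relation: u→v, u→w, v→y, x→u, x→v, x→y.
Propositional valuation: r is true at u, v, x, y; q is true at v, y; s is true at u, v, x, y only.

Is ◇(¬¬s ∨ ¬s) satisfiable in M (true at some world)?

Let φ = ◇(¬¬s ∨ ¬s). Evaluate φ at each world:
  u (successors {v, w}): φ is true.
  v (successors {y}): φ is true.
  w (successors ∅): φ is false.
  x (successors {u, v, y}): φ is true.
  y (successors ∅): φ is false.
Detail at u (witness):
  At u: ◇(¬¬s ∨ ¬s) requires ¬¬s ∨ ¬s at some successor in {v, w}.
    ¬¬s ∨ ¬s holds at v, so ◇(¬¬s ∨ ¬s) is true at u.

Yes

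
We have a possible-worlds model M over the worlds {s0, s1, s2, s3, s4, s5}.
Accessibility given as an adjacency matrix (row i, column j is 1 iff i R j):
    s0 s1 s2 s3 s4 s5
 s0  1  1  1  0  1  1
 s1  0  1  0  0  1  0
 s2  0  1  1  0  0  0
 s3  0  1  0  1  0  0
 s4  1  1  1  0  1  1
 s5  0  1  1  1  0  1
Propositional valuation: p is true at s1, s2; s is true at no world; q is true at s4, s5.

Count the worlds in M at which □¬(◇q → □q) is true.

1

Recall that □ψ holds at a world iff ψ holds at every accessible world, and ◇ψ holds iff ψ holds at some accessible world.
Let φ = □¬(◇q → □q). Evaluate φ at each world:
  s0 (successors {s0, s1, s2, s4, s5}): φ is false.
  s1 (successors {s1, s4}): φ is true.
  s2 (successors {s1, s2}): φ is false.
  s3 (successors {s1, s3}): φ is false.
  s4 (successors {s0, s1, s2, s4, s5}): φ is false.
  s5 (successors {s1, s2, s3, s5}): φ is false.
For instance, at s5:
  At s5: □¬(◇q → □q) requires ¬(◇q → □q) at every successor {s1, s2, s3, s5}.
    ¬(◇q → □q) fails at s2, so □¬(◇q → □q) is false at s5.
      At s2: ◇q → □q is true, so ¬(◇q → □q) is false.
Satisfying worlds: {s1}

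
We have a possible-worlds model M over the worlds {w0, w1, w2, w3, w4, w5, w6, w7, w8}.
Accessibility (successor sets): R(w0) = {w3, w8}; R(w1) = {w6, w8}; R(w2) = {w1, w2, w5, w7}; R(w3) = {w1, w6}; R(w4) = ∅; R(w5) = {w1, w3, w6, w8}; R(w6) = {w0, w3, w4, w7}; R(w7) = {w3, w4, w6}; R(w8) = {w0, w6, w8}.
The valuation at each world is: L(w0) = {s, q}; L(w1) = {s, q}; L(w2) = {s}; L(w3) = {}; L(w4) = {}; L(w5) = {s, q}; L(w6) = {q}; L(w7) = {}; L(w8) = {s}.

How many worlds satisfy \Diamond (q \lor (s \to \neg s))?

Let φ = \Diamond (q \lor (s \to \neg s)). Evaluate φ at each world:
  w0 (successors {w3, w8}): φ is true.
  w1 (successors {w6, w8}): φ is true.
  w2 (successors {w1, w2, w5, w7}): φ is true.
  w3 (successors {w1, w6}): φ is true.
  w4 (successors ∅): φ is false.
  w5 (successors {w1, w3, w6, w8}): φ is true.
  w6 (successors {w0, w3, w4, w7}): φ is true.
  w7 (successors {w3, w4, w6}): φ is true.
  w8 (successors {w0, w6, w8}): φ is true.
For instance, at w2:
  At w2: \Diamond (q \lor (s \to \neg s)) requires q \lor (s \to \neg s) at some successor in {w1, w2, w5, w7}.
    q \lor (s \to \neg s) holds at w1, so \Diamond (q \lor (s \to \neg s)) is true at w2.
Satisfying worlds: {w0, w1, w2, w3, w5, w6, w7, w8}

8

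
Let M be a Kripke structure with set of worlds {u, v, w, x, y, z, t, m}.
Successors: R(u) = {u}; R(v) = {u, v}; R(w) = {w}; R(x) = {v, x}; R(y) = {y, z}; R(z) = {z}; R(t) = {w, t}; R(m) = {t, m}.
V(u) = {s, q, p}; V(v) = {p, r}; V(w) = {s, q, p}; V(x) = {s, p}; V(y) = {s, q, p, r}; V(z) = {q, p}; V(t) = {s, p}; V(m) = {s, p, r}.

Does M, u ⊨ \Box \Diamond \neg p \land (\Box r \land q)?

At u: \Box \Diamond \neg p is false, \Box r \land q is false, so \Box \Diamond \neg p \land (\Box r \land q) is false.
  At u: \Box \Diamond \neg p requires \Diamond \neg p at every successor {u}.
    \Diamond \neg p fails at u, so \Box \Diamond \neg p is false at u.
      At u: \Diamond \neg p requires \neg p at some successor in {u}.
        At u: \neg p is false.
      So \Diamond \neg p is false at u.
  At u: \Box r is false, q is true, so \Box r \land q is false.
    At u: \Box r requires r at every successor {u}.
      r fails at u, so \Box r is false at u.

No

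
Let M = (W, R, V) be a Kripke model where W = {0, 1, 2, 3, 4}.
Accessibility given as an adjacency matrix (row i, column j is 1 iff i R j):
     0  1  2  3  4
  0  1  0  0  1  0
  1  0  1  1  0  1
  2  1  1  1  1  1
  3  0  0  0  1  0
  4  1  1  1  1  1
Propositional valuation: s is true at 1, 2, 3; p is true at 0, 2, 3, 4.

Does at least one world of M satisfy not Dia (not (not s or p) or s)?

Let φ = not Dia (not (not s or p) or s). Evaluate φ at each world:
  0 (successors {0, 3}): φ is false.
  1 (successors {1, 2, 4}): φ is false.
  2 (successors {0, 1, 2, 3, 4}): φ is false.
  3 (successors {3}): φ is false.
  4 (successors {0, 1, 2, 3, 4}): φ is false.
For instance, at 3:
  At 3: Dia (not (not s or p) or s) is true, so not Dia (not (not s or p) or s) is false.
    At 3: Dia (not (not s or p) or s) requires not (not s or p) or s at some successor in {3}.
      not (not s or p) or s holds at 3, so Dia (not (not s or p) or s) is true at 3.

No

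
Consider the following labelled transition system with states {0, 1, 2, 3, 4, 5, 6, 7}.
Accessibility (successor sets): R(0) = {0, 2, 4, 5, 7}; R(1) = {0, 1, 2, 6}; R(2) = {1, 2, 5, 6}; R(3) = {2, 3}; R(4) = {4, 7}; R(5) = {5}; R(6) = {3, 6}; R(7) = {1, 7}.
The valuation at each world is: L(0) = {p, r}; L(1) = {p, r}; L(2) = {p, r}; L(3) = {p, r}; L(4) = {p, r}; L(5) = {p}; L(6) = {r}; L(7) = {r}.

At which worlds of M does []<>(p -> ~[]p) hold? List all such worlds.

Let φ = []<>(p -> ~[]p). Evaluate φ at each world:
  0 (successors {0, 2, 4, 5, 7}): φ is false.
  1 (successors {0, 1, 2, 6}): φ is true.
  2 (successors {1, 2, 5, 6}): φ is false.
  3 (successors {2, 3}): φ is true.
  4 (successors {4, 7}): φ is true.
  5 (successors {5}): φ is false.
  6 (successors {3, 6}): φ is true.
  7 (successors {1, 7}): φ is true.
For instance, at 3:
  At 3: []<>(p -> ~[]p) requires <>(p -> ~[]p) at every successor {2, 3}.
      At 2: <>(p -> ~[]p) requires p -> ~[]p at some successor in {1, 2, 5, 6}.
        p -> ~[]p holds at 1, so <>(p -> ~[]p) is true at 2.
      At 3: <>(p -> ~[]p) requires p -> ~[]p at some successor in {2, 3}.
        p -> ~[]p holds at 2, so <>(p -> ~[]p) is true at 3.
  So []<>(p -> ~[]p) is true at 3.
Satisfying worlds: {1, 3, 4, 6, 7}

1, 3, 4, 6, 7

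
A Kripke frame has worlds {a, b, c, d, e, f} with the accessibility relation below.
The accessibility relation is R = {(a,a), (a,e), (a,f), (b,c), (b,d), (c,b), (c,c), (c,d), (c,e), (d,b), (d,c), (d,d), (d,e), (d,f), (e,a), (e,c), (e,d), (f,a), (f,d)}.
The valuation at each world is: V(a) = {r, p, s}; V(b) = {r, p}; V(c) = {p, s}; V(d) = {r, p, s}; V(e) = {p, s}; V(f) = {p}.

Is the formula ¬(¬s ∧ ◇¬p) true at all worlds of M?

Yes

Let φ = ¬(¬s ∧ ◇¬p). Evaluate φ at each world:
  a (successors {a, e, f}): φ is true.
  b (successors {c, d}): φ is true.
  c (successors {b, c, d, e}): φ is true.
  d (successors {b, c, d, e, f}): φ is true.
  e (successors {a, c, d}): φ is true.
  f (successors {a, d}): φ is true.
For instance, at c:
  At c: ¬s ∧ ◇¬p is false, so ¬(¬s ∧ ◇¬p) is true.
    At c: ¬s is false, ◇¬p is false, so ¬s ∧ ◇¬p is false.
      At c: ◇¬p requires ¬p at some successor in {b, c, d, e}.
        At b: ¬p is false.
        At c: ¬p is false.
        At d: ¬p is false.
        At e: ¬p is false.
      So ◇¬p is false at c.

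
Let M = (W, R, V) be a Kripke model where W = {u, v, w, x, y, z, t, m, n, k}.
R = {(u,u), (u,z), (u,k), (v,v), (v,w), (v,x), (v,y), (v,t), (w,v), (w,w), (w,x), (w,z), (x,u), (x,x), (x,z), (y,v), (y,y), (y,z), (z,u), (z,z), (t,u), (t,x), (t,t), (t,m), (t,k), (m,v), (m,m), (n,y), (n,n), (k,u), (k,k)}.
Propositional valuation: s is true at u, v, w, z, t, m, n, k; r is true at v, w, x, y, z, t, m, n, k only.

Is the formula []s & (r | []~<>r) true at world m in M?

Yes

At m: []s is true, r | []~<>r is true, so []s & (r | []~<>r) is true.
  At m: []s requires s at every successor {v, m}.
    At v: s is true.
    At m: s is true.
  So []s is true at m.
  At m: r is true, []~<>r is false, so r | []~<>r is true.
    At m: []~<>r requires ~<>r at every successor {v, m}.
      ~<>r fails at v, so []~<>r is false at m.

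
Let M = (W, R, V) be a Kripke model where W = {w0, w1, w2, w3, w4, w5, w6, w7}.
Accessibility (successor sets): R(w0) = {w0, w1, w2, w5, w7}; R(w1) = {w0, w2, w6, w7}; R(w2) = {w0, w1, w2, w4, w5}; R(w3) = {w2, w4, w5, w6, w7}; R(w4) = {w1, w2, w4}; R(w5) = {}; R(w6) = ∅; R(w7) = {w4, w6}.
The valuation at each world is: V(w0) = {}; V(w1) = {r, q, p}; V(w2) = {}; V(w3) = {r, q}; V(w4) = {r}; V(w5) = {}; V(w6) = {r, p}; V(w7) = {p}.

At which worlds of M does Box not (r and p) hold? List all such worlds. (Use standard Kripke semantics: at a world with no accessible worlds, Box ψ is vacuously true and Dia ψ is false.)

Let φ = Box not (r and p). Evaluate φ at each world:
  w0 (successors {w0, w1, w2, w5, w7}): φ is false.
  w1 (successors {w0, w2, w6, w7}): φ is false.
  w2 (successors {w0, w1, w2, w4, w5}): φ is false.
  w3 (successors {w2, w4, w5, w6, w7}): φ is false.
  w4 (successors {w1, w2, w4}): φ is false.
  w5 (successors ∅): φ is true.
  w6 (successors ∅): φ is true.
  w7 (successors {w4, w6}): φ is false.
For instance, at w7:
  At w7: Box not (r and p) requires not (r and p) at every successor {w4, w6}.
    not (r and p) fails at w6, so Box not (r and p) is false at w7.
Satisfying worlds: {w5, w6}

w5, w6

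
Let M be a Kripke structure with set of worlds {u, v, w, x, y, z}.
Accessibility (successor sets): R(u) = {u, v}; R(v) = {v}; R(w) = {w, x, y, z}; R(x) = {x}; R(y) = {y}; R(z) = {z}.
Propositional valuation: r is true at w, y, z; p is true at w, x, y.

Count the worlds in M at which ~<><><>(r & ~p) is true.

4

Let φ = ~<><><>(r & ~p). Evaluate φ at each world:
  u (successors {u, v}): φ is true.
  v (successors {v}): φ is true.
  w (successors {w, x, y, z}): φ is false.
  x (successors {x}): φ is true.
  y (successors {y}): φ is true.
  z (successors {z}): φ is false.
For instance, at y:
  At y: <><><>(r & ~p) is false, so ~<><><>(r & ~p) is true.
    At y: <><><>(r & ~p) requires <><>(r & ~p) at some successor in {y}.
      At y: <><>(r & ~p) is false.
    So <><><>(r & ~p) is false at y.
Satisfying worlds: {u, v, x, y}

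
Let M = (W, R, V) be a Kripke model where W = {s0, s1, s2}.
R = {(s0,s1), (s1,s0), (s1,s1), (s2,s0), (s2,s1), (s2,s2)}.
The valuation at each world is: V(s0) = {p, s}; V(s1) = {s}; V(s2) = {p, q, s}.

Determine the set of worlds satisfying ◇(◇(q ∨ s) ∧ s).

s0, s1, s2

Let φ = ◇(◇(q ∨ s) ∧ s). Evaluate φ at each world:
  s0 (successors {s1}): φ is true.
  s1 (successors {s0, s1}): φ is true.
  s2 (successors {s0, s1, s2}): φ is true.
For instance, at s2:
  At s2: ◇(◇(q ∨ s) ∧ s) requires ◇(q ∨ s) ∧ s at some successor in {s0, s1, s2}.
    ◇(q ∨ s) ∧ s holds at s0, so ◇(◇(q ∨ s) ∧ s) is true at s2.
      At s0: ◇(q ∨ s) is true, s is true, so ◇(q ∨ s) ∧ s is true.
Satisfying worlds: {s0, s1, s2}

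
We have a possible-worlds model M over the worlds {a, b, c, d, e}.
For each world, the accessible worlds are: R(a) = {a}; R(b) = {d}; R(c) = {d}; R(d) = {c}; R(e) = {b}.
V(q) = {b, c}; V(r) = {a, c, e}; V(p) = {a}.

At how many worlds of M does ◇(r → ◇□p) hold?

Let φ = ◇(r → ◇□p). Evaluate φ at each world:
  a (successors {a}): φ is true.
  b (successors {d}): φ is true.
  c (successors {d}): φ is true.
  d (successors {c}): φ is false.
  e (successors {b}): φ is true.
For instance, at d:
  At d: ◇(r → ◇□p) requires r → ◇□p at some successor in {c}.
    At c: r → ◇□p is false.
  So ◇(r → ◇□p) is false at d.
Satisfying worlds: {a, b, c, e}

4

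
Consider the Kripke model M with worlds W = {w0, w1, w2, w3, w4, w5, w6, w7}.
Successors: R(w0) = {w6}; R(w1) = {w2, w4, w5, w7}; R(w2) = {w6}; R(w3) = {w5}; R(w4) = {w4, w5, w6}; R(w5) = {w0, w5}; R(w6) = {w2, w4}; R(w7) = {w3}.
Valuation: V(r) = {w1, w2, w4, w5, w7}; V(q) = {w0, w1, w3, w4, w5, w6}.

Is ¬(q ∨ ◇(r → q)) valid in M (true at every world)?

No

Let φ = ¬(q ∨ ◇(r → q)). Evaluate φ at each world:
  w0 (successors {w6}): φ is false.
  w1 (successors {w2, w4, w5, w7}): φ is false.
  w2 (successors {w6}): φ is false.
  w3 (successors {w5}): φ is false.
  w4 (successors {w4, w5, w6}): φ is false.
  w5 (successors {w0, w5}): φ is false.
  w6 (successors {w2, w4}): φ is false.
  w7 (successors {w3}): φ is false.
Detail at w0 (counterexample):
  At w0: q ∨ ◇(r → q) is true, so ¬(q ∨ ◇(r → q)) is false.
    At w0: q is true, ◇(r → q) is true, so q ∨ ◇(r → q) is true.
      At w0: ◇(r → q) requires r → q at some successor in {w6}.
        r → q holds at w6, so ◇(r → q) is true at w0.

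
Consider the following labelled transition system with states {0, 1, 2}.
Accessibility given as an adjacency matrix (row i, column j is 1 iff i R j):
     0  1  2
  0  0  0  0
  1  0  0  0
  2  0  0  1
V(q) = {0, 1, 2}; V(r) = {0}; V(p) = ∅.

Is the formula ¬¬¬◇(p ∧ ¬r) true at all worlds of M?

Recall that ◇ψ holds at a world iff ψ holds at some accessible world.
Let φ = ¬¬¬◇(p ∧ ¬r). Evaluate φ at each world:
  0 (successors ∅): φ is true.
  1 (successors ∅): φ is true.
  2 (successors {2}): φ is true.
For instance, at 2:
  At 2: ¬¬◇(p ∧ ¬r) is false, so ¬¬¬◇(p ∧ ¬r) is true.
    At 2: ¬◇(p ∧ ¬r) is true, so ¬¬◇(p ∧ ¬r) is false.
      At 2: ◇(p ∧ ¬r) is false, so ¬◇(p ∧ ¬r) is true.

Yes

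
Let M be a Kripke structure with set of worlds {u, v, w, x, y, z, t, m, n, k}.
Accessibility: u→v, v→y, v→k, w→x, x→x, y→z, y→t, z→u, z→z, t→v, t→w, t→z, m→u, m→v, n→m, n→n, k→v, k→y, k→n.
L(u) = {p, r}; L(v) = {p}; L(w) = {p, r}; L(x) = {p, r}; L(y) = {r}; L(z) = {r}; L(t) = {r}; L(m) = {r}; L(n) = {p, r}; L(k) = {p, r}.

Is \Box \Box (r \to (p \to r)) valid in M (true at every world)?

Recall that \Box ψ holds at a world iff ψ holds at every accessible world, and \Diamond ψ holds iff ψ holds at some accessible world.
Let φ = \Box \Box (r \to (p \to r)). Evaluate φ at each world:
  u (successors {v}): φ is true.
  v (successors {y, k}): φ is true.
  w (successors {x}): φ is true.
  x (successors {x}): φ is true.
  y (successors {z, t}): φ is true.
  z (successors {u, z}): φ is true.
  t (successors {v, w, z}): φ is true.
  m (successors {u, v}): φ is true.
  n (successors {m, n}): φ is true.
  k (successors {v, y, n}): φ is true.
For instance, at m:
  At m: \Box \Box (r \to (p \to r)) requires \Box (r \to (p \to r)) at every successor {u, v}.
      At u: \Box (r \to (p \to r)) requires r \to (p \to r) at every successor {v}.
        At v: r \to (p \to r) is true.
      So \Box (r \to (p \to r)) is true at u.
      At v: \Box (r \to (p \to r)) requires r \to (p \to r) at every successor {y, k}.
        At y: r \to (p \to r) is true.
        At k: r \to (p \to r) is true.
      So \Box (r \to (p \to r)) is true at v.
  So \Box \Box (r \to (p \to r)) is true at m.

Yes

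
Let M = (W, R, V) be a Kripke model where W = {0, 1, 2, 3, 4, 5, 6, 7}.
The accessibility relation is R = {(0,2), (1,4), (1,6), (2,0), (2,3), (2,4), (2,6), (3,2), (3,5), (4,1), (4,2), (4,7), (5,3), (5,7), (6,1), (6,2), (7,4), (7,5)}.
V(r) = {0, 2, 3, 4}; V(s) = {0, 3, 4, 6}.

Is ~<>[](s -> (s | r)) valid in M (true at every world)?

Recall that []ψ holds at a world iff ψ holds at every accessible world, and <>ψ holds iff ψ holds at some accessible world.
Let φ = ~<>[](s -> (s | r)). Evaluate φ at each world:
  0 (successors {2}): φ is false.
  1 (successors {4, 6}): φ is false.
  2 (successors {0, 3, 4, 6}): φ is false.
  3 (successors {2, 5}): φ is false.
  4 (successors {1, 2, 7}): φ is false.
  5 (successors {3, 7}): φ is false.
  6 (successors {1, 2}): φ is false.
  7 (successors {4, 5}): φ is false.
Detail at 0 (counterexample):
  At 0: <>[](s -> (s | r)) is true, so ~<>[](s -> (s | r)) is false.
    At 0: <>[](s -> (s | r)) requires [](s -> (s | r)) at some successor in {2}.
      [](s -> (s | r)) holds at 2, so <>[](s -> (s | r)) is true at 0.

No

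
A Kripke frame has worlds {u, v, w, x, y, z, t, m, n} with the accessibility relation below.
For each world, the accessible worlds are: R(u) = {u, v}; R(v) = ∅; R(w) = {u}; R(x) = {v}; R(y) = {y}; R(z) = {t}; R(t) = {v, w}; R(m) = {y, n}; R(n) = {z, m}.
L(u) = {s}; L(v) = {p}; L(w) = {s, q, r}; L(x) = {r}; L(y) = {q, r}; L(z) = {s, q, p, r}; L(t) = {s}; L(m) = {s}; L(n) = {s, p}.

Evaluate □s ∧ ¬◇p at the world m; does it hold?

No

Recall that □ψ holds at a world iff ψ holds at every accessible world, and ◇ψ holds iff ψ holds at some accessible world.
At m: □s is false, ¬◇p is false, so □s ∧ ¬◇p is false.
  At m: □s requires s at every successor {y, n}.
    s fails at y, so □s is false at m.
  At m: ◇p is true, so ¬◇p is false.
    At m: ◇p requires p at some successor in {y, n}.
      p holds at n, so ◇p is true at m.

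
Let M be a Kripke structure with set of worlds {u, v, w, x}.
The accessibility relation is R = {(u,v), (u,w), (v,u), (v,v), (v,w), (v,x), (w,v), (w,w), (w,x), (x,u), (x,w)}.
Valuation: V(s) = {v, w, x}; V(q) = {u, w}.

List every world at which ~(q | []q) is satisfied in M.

v

Let φ = ~(q | []q). Evaluate φ at each world:
  u (successors {v, w}): φ is false.
  v (successors {u, v, w, x}): φ is true.
  w (successors {v, w, x}): φ is false.
  x (successors {u, w}): φ is false.
For instance, at v:
  At v: q | []q is false, so ~(q | []q) is true.
    At v: q is false, []q is false, so q | []q is false.
      At v: []q requires q at every successor {u, v, w, x}.
        q fails at v, so []q is false at v.
Satisfying worlds: {v}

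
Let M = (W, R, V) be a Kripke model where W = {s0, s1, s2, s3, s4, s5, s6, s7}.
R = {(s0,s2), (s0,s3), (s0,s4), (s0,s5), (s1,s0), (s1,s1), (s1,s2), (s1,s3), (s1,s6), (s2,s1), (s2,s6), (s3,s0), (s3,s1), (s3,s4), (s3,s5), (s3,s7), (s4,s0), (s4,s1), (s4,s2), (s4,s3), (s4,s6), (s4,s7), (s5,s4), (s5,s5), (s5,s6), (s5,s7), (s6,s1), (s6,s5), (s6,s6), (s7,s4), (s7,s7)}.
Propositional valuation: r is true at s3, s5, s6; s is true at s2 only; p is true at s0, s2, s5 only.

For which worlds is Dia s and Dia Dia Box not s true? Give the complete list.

s0, s1, s4

Let φ = Dia s and Dia Dia Box not s. Evaluate φ at each world:
  s0 (successors {s2, s3, s4, s5}): φ is true.
  s1 (successors {s0, s1, s2, s3, s6}): φ is true.
  s2 (successors {s1, s6}): φ is false.
  s3 (successors {s0, s1, s4, s5, s7}): φ is false.
  s4 (successors {s0, s1, s2, s3, s6, s7}): φ is true.
  s5 (successors {s4, s5, s6, s7}): φ is false.
  s6 (successors {s1, s5, s6}): φ is false.
  s7 (successors {s4, s7}): φ is false.
For instance, at s4:
  At s4: Dia s is true, Dia Dia Box not s is true, so Dia s and Dia Dia Box not s is true.
    At s4: Dia s requires s at some successor in {s0, s1, s2, s3, s6, s7}.
      s holds at s2, so Dia s is true at s4.
    At s4: Dia Dia Box not s requires Dia Box not s at some successor in {s0, s1, s2, s3, s6, s7}.
      Dia Box not s holds at s0, so Dia Dia Box not s is true at s4.
Satisfying worlds: {s0, s1, s4}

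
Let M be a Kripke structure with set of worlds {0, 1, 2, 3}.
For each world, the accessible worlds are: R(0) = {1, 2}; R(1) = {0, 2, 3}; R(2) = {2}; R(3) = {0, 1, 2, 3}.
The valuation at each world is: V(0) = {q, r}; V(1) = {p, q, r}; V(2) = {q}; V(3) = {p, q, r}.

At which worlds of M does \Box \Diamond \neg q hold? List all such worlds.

Let φ = \Box \Diamond \neg q. Evaluate φ at each world:
  0 (successors {1, 2}): φ is false.
  1 (successors {0, 2, 3}): φ is false.
  2 (successors {2}): φ is false.
  3 (successors {0, 1, 2, 3}): φ is false.
For instance, at 0:
  At 0: \Box \Diamond \neg q requires \Diamond \neg q at every successor {1, 2}.
    \Diamond \neg q fails at 1, so \Box \Diamond \neg q is false at 0.
      At 1: \Diamond \neg q requires \neg q at some successor in {0, 2, 3}.
        At 0: \neg q is false.
        At 2: \neg q is false.
        At 3: \neg q is false.
      So \Diamond \neg q is false at 1.
Satisfying worlds: none.

none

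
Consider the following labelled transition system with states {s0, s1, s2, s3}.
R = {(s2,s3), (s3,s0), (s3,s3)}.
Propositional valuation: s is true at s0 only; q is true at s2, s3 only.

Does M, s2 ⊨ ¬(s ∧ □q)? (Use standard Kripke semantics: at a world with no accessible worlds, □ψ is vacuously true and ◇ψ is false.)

Yes

At s2: s ∧ □q is false, so ¬(s ∧ □q) is true.
  At s2: s is false, □q is true, so s ∧ □q is false.
    At s2: □q requires q at every successor {s3}.
      At s3: q is true.
    So □q is true at s2.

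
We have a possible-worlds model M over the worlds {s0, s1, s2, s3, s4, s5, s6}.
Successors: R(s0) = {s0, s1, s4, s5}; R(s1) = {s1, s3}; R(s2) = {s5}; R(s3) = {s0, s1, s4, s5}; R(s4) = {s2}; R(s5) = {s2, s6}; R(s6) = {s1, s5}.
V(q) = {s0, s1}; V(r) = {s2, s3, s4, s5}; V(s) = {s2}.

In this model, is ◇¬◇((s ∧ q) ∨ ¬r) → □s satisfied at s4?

At s4: ◇¬◇((s ∧ q) ∨ ¬r) is true, □s is true, so ◇¬◇((s ∧ q) ∨ ¬r) → □s is true.
  At s4: ◇¬◇((s ∧ q) ∨ ¬r) requires ¬◇((s ∧ q) ∨ ¬r) at some successor in {s2}.
    ¬◇((s ∧ q) ∨ ¬r) holds at s2, so ◇¬◇((s ∧ q) ∨ ¬r) is true at s4.
      At s2: ◇((s ∧ q) ∨ ¬r) is false, so ¬◇((s ∧ q) ∨ ¬r) is true.
  At s4: □s requires s at every successor {s2}.
    At s2: s is true.
  So □s is true at s4.

Yes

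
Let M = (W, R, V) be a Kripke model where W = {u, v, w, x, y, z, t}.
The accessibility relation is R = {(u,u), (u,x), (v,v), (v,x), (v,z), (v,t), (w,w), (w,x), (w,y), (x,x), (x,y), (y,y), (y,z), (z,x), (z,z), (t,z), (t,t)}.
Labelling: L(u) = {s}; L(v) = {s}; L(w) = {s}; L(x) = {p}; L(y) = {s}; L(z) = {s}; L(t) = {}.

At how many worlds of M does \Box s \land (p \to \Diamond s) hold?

Let φ = \Box s \land (p \to \Diamond s). Evaluate φ at each world:
  u (successors {u, x}): φ is false.
  v (successors {v, x, z, t}): φ is false.
  w (successors {w, x, y}): φ is false.
  x (successors {x, y}): φ is false.
  y (successors {y, z}): φ is true.
  z (successors {x, z}): φ is false.
  t (successors {z, t}): φ is false.
For instance, at z:
  At z: \Box s is false, p \to \Diamond s is true, so \Box s \land (p \to \Diamond s) is false.
    At z: \Box s requires s at every successor {x, z}.
      s fails at x, so \Box s is false at z.
    At z: p is false, \Diamond s is true, so p \to \Diamond s is true.
      At z: \Diamond s requires s at some successor in {x, z}.
        s holds at z, so \Diamond s is true at z.
Satisfying worlds: {y}

1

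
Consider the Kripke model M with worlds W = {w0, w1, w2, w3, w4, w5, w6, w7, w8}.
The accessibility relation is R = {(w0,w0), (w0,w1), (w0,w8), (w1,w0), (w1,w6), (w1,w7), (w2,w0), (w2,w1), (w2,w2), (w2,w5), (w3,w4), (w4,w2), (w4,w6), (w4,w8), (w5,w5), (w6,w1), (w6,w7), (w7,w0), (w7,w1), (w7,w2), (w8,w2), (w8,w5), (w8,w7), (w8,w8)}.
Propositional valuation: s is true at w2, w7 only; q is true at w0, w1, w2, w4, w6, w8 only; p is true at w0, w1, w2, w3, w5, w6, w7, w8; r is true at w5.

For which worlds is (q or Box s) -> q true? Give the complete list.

w0, w1, w2, w3, w4, w5, w6, w7, w8

Recall that Box ψ holds at a world iff ψ holds at every accessible world, and Dia ψ holds iff ψ holds at some accessible world.
Let φ = (q or Box s) -> q. Evaluate φ at each world:
  w0 (successors {w0, w1, w8}): φ is true.
  w1 (successors {w0, w6, w7}): φ is true.
  w2 (successors {w0, w1, w2, w5}): φ is true.
  w3 (successors {w4}): φ is true.
  w4 (successors {w2, w6, w8}): φ is true.
  w5 (successors {w5}): φ is true.
  w6 (successors {w1, w7}): φ is true.
  w7 (successors {w0, w1, w2}): φ is true.
  w8 (successors {w2, w5, w7, w8}): φ is true.
For instance, at w1:
  At w1: q or Box s is true, q is true, so (q or Box s) -> q is true.
    At w1: q is true, Box s is false, so q or Box s is true.
      At w1: Box s requires s at every successor {w0, w6, w7}.
        s fails at w0, so Box s is false at w1.
Satisfying worlds: {w0, w1, w2, w3, w4, w5, w6, w7, w8}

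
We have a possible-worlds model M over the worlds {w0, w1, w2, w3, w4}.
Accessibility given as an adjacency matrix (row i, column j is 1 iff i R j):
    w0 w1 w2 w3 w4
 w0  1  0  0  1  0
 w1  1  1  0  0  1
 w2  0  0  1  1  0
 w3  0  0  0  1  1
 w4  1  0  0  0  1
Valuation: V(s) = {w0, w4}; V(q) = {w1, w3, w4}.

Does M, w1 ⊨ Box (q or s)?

Yes

Recall that Box ψ holds at a world iff ψ holds at every accessible world, and Dia ψ holds iff ψ holds at some accessible world.
At w1: Box (q or s) requires q or s at every successor {w0, w1, w4}.
  At w0: q or s is true.
  At w1: q or s is true.
  At w4: q or s is true.
So Box (q or s) is true at w1.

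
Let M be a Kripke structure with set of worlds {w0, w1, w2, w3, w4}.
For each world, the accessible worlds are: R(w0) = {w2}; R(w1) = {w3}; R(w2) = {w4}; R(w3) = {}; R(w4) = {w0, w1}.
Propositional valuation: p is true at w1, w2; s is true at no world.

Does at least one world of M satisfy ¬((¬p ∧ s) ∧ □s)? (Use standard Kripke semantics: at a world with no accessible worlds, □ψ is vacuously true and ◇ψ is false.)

Recall that □ψ holds at a world iff ψ holds at every accessible world, and ◇ψ holds iff ψ holds at some accessible world.
Let φ = ¬((¬p ∧ s) ∧ □s). Evaluate φ at each world:
  w0 (successors {w2}): φ is true.
  w1 (successors {w3}): φ is true.
  w2 (successors {w4}): φ is true.
  w3 (successors ∅): φ is true.
  w4 (successors {w0, w1}): φ is true.
Detail at w0 (witness):
  At w0: (¬p ∧ s) ∧ □s is false, so ¬((¬p ∧ s) ∧ □s) is true.
    At w0: ¬p ∧ s is false, □s is false, so (¬p ∧ s) ∧ □s is false.
      At w0: □s requires s at every successor {w2}.
        s fails at w2, so □s is false at w0.

Yes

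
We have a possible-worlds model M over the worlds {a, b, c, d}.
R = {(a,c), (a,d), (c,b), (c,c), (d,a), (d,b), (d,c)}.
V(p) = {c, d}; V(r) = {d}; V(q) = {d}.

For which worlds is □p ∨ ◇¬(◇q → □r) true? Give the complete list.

Recall that □ψ holds at a world iff ψ holds at every accessible world, and ◇ψ holds iff ψ holds at some accessible world.
Let φ = □p ∨ ◇¬(◇q → □r). Evaluate φ at each world:
  a (successors {c, d}): φ is true.
  b (successors ∅): φ is true.
  c (successors {b, c}): φ is false.
  d (successors {a, b, c}): φ is true.
For instance, at a:
  At a: □p is true, ◇¬(◇q → □r) is false, so □p ∨ ◇¬(◇q → □r) is true.
    At a: □p requires p at every successor {c, d}.
      At c: p is true.
      At d: p is true.
    So □p is true at a.
    At a: ◇¬(◇q → □r) requires ¬(◇q → □r) at some successor in {c, d}.
      At c: ¬(◇q → □r) is false.
      At d: ¬(◇q → □r) is false.
    So ◇¬(◇q → □r) is false at a.
Satisfying worlds: {a, b, d}

a, b, d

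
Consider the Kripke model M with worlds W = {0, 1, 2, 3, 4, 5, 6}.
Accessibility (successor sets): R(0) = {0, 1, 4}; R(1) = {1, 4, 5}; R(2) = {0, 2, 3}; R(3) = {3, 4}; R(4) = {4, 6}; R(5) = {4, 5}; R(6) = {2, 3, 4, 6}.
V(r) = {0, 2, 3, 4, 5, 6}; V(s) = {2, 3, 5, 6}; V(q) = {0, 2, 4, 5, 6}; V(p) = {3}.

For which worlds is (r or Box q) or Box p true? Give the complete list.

0, 2, 3, 4, 5, 6

Let φ = (r or Box q) or Box p. Evaluate φ at each world:
  0 (successors {0, 1, 4}): φ is true.
  1 (successors {1, 4, 5}): φ is false.
  2 (successors {0, 2, 3}): φ is true.
  3 (successors {3, 4}): φ is true.
  4 (successors {4, 6}): φ is true.
  5 (successors {4, 5}): φ is true.
  6 (successors {2, 3, 4, 6}): φ is true.
For instance, at 2:
  At 2: r or Box q is true, Box p is false, so (r or Box q) or Box p is true.
    At 2: r is true, Box q is false, so r or Box q is true.
      At 2: Box q requires q at every successor {0, 2, 3}.
        q fails at 3, so Box q is false at 2.
    At 2: Box p requires p at every successor {0, 2, 3}.
      p fails at 0, so Box p is false at 2.
Satisfying worlds: {0, 2, 3, 4, 5, 6}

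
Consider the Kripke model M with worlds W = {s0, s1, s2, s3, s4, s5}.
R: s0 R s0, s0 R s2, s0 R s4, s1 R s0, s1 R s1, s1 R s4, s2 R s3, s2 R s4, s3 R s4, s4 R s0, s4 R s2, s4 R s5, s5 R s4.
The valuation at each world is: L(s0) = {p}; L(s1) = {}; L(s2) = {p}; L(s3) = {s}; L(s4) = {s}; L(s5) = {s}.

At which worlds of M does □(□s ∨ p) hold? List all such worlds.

Let φ = □(□s ∨ p). Evaluate φ at each world:
  s0 (successors {s0, s2, s4}): φ is false.
  s1 (successors {s0, s1, s4}): φ is false.
  s2 (successors {s3, s4}): φ is false.
  s3 (successors {s4}): φ is false.
  s4 (successors {s0, s2, s5}): φ is true.
  s5 (successors {s4}): φ is false.
For instance, at s5:
  At s5: □(□s ∨ p) requires □s ∨ p at every successor {s4}.
    □s ∨ p fails at s4, so □(□s ∨ p) is false at s5.
      At s4: □s is false, p is false, so □s ∨ p is false.
Satisfying worlds: {s4}

s4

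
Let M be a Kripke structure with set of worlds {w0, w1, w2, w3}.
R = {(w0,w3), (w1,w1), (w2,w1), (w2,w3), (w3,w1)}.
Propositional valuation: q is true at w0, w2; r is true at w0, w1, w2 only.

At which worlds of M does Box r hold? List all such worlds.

Let φ = Box r. Evaluate φ at each world:
  w0 (successors {w3}): φ is false.
  w1 (successors {w1}): φ is true.
  w2 (successors {w1, w3}): φ is false.
  w3 (successors {w1}): φ is true.
For instance, at w1:
  At w1: Box r requires r at every successor {w1}.
    At w1: r is true.
  So Box r is true at w1.
Satisfying worlds: {w1, w3}

w1, w3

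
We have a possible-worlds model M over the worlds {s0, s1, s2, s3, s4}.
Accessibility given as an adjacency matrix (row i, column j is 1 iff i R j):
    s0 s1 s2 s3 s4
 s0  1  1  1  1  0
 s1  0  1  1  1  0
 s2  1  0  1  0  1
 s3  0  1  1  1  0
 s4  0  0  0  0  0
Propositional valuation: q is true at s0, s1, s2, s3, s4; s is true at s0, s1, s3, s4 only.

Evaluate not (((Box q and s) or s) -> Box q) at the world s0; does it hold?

At s0: ((Box q and s) or s) -> Box q is true, so not (((Box q and s) or s) -> Box q) is false.
  At s0: (Box q and s) or s is true, Box q is true, so ((Box q and s) or s) -> Box q is true.
    At s0: Box q and s is true, s is true, so (Box q and s) or s is true.
      At s0: Box q is true, s is true, so Box q and s is true.
    At s0: Box q requires q at every successor {s0, s1, s2, s3}.
      At s0: q is true.
      At s1: q is true.
      At s2: q is true.
      At s3: q is true.
    So Box q is true at s0.

No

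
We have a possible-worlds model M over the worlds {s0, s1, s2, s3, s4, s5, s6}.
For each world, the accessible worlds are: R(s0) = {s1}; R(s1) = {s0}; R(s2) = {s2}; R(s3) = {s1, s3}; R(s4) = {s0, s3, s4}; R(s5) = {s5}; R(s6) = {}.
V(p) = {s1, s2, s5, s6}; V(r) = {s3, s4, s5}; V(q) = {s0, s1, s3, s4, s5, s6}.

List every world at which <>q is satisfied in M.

Recall that <>ψ holds at a world iff ψ holds at some accessible world.
Let φ = <>q. Evaluate φ at each world:
  s0 (successors {s1}): φ is true.
  s1 (successors {s0}): φ is true.
  s2 (successors {s2}): φ is false.
  s3 (successors {s1, s3}): φ is true.
  s4 (successors {s0, s3, s4}): φ is true.
  s5 (successors {s5}): φ is true.
  s6 (successors ∅): φ is false.
For instance, at s5:
  At s5: <>q requires q at some successor in {s5}.
    q holds at s5, so <>q is true at s5.
Satisfying worlds: {s0, s1, s3, s4, s5}

s0, s1, s3, s4, s5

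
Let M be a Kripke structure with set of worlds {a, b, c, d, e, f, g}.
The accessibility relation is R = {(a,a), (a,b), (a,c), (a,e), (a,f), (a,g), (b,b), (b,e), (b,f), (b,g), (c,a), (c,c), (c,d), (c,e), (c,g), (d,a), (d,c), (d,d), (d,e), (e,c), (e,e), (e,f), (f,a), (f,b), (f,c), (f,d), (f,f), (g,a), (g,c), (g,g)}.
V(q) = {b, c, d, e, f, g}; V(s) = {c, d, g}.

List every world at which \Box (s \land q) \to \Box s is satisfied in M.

a, b, c, d, e, f, g

Let φ = \Box (s \land q) \to \Box s. Evaluate φ at each world:
  a (successors {a, b, c, e, f, g}): φ is true.
  b (successors {b, e, f, g}): φ is true.
  c (successors {a, c, d, e, g}): φ is true.
  d (successors {a, c, d, e}): φ is true.
  e (successors {c, e, f}): φ is true.
  f (successors {a, b, c, d, f}): φ is true.
  g (successors {a, c, g}): φ is true.
For instance, at c:
  At c: \Box (s \land q) is false, \Box s is false, so \Box (s \land q) \to \Box s is true.
    At c: \Box (s \land q) requires s \land q at every successor {a, c, d, e, g}.
      s \land q fails at a, so \Box (s \land q) is false at c.
    At c: \Box s requires s at every successor {a, c, d, e, g}.
      s fails at a, so \Box s is false at c.
Satisfying worlds: {a, b, c, d, e, f, g}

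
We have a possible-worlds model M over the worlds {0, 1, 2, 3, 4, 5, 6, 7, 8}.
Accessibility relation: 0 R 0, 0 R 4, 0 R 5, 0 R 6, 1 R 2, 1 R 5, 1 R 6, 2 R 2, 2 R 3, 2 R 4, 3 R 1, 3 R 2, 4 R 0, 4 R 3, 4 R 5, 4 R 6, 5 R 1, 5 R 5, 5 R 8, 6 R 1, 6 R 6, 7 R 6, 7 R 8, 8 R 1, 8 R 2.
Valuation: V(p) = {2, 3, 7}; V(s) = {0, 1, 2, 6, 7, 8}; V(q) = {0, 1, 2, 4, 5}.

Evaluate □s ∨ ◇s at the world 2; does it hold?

Yes

Recall that □ψ holds at a world iff ψ holds at every accessible world, and ◇ψ holds iff ψ holds at some accessible world.
At 2: □s is false, ◇s is true, so □s ∨ ◇s is true.
  At 2: □s requires s at every successor {2, 3, 4}.
    s fails at 3, so □s is false at 2.
  At 2: ◇s requires s at some successor in {2, 3, 4}.
    s holds at 2, so ◇s is true at 2.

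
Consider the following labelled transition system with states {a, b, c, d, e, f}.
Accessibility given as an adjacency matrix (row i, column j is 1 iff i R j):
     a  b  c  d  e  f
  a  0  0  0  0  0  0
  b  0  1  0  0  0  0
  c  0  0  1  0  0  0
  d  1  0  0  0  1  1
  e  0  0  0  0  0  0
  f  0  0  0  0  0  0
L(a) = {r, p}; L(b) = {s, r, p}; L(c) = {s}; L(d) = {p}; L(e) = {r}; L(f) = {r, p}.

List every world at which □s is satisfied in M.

a, b, c, e, f

Recall that □ψ holds at a world iff ψ holds at every accessible world, and ◇ψ holds iff ψ holds at some accessible world.
Let φ = □s. Evaluate φ at each world:
  a (successors ∅): φ is true.
  b (successors {b}): φ is true.
  c (successors {c}): φ is true.
  d (successors {a, e, f}): φ is false.
  e (successors ∅): φ is true.
  f (successors ∅): φ is true.
For instance, at d:
  At d: □s requires s at every successor {a, e, f}.
    s fails at a, so □s is false at d.
Satisfying worlds: {a, b, c, e, f}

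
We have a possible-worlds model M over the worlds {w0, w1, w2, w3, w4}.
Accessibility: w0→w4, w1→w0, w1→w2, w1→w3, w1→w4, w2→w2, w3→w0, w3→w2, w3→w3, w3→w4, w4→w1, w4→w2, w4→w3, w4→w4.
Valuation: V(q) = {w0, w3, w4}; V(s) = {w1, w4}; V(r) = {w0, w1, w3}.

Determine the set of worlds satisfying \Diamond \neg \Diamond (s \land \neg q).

w1, w2, w3, w4

Let φ = \Diamond \neg \Diamond (s \land \neg q). Evaluate φ at each world:
  w0 (successors {w4}): φ is false.
  w1 (successors {w0, w2, w3, w4}): φ is true.
  w2 (successors {w2}): φ is true.
  w3 (successors {w0, w2, w3, w4}): φ is true.
  w4 (successors {w1, w2, w3, w4}): φ is true.
For instance, at w0:
  At w0: \Diamond \neg \Diamond (s \land \neg q) requires \neg \Diamond (s \land \neg q) at some successor in {w4}.
    At w4: \neg \Diamond (s \land \neg q) is false.
  So \Diamond \neg \Diamond (s \land \neg q) is false at w0.
Satisfying worlds: {w1, w2, w3, w4}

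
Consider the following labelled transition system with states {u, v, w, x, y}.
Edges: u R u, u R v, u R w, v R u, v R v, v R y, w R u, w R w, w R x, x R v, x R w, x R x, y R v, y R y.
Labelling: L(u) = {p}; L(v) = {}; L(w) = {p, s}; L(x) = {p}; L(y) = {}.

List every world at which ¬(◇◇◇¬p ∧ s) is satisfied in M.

u, v, x, y

Let φ = ¬(◇◇◇¬p ∧ s). Evaluate φ at each world:
  u (successors {u, v, w}): φ is true.
  v (successors {u, v, y}): φ is true.
  w (successors {u, w, x}): φ is false.
  x (successors {v, w, x}): φ is true.
  y (successors {v, y}): φ is true.
For instance, at x:
  At x: ◇◇◇¬p ∧ s is false, so ¬(◇◇◇¬p ∧ s) is true.
    At x: ◇◇◇¬p is true, s is false, so ◇◇◇¬p ∧ s is false.
      At x: ◇◇◇¬p requires ◇◇¬p at some successor in {v, w, x}.
        ◇◇¬p holds at v, so ◇◇◇¬p is true at x.
Satisfying worlds: {u, v, x, y}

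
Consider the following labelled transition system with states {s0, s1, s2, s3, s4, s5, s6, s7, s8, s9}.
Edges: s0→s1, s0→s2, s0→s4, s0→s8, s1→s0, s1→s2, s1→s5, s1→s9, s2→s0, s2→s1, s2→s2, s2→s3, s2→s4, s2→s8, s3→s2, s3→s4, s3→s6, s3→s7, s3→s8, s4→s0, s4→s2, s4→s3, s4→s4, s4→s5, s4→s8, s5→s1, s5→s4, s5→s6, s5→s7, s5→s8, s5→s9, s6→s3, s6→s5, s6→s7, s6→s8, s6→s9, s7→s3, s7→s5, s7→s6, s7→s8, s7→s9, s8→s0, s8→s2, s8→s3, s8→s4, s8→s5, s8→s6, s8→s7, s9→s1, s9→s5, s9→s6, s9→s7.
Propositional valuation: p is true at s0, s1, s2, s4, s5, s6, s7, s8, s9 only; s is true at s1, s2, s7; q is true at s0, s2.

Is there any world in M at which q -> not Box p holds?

Yes

Let φ = q -> not Box p. Evaluate φ at each world:
  s0 (successors {s1, s2, s4, s8}): φ is false.
  s1 (successors {s0, s2, s5, s9}): φ is true.
  s2 (successors {s0, s1, s2, s3, s4, s8}): φ is true.
  s3 (successors {s2, s4, s6, s7, s8}): φ is true.
  s4 (successors {s0, s2, s3, s4, s5, s8}): φ is true.
  s5 (successors {s1, s4, s6, s7, s8, s9}): φ is true.
  s6 (successors {s3, s5, s7, s8, s9}): φ is true.
  s7 (successors {s3, s5, s6, s8, s9}): φ is true.
  s8 (successors {s0, s2, s3, s4, s5, s6, s7}): φ is true.
  s9 (successors {s1, s5, s6, s7}): φ is true.
Detail at s1 (witness):
  At s1: q is false, not Box p is false, so q -> not Box p is true.
    At s1: Box p is true, so not Box p is false.
      At s1: Box p requires p at every successor {s0, s2, s5, s9}.
        At s0: p is true.
        At s2: p is true.
        At s5: p is true.
        At s9: p is true.
      So Box p is true at s1.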